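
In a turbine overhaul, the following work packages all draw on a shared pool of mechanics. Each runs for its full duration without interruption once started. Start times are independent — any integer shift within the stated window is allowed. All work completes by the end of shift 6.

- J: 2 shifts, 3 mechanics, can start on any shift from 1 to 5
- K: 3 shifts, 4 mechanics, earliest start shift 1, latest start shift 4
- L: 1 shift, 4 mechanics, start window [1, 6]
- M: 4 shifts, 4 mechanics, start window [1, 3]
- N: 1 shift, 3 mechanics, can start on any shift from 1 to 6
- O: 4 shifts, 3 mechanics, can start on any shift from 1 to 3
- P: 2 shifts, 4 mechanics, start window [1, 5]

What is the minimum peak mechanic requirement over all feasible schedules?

Early-start (J@1, K@1, L@1, M@1, N@1, O@1, P@1) gives peak 25: s1:25  s2:18  s3:11  s4:7  s5:0  s6:0.
Shift M→2, N→4, O→3, P→5.
Schedule J@1, K@1, L@1, M@2, N@4, O@3, P@5: s1:11  s2:11  s3:11  s4:10  s5:11  s6:7 — peak 11.
Total mechanic-shifts = 61 over 6 shifts ⇒ peak ≥ ⌈61/6⌉ = 11, so 11 is optimal.

11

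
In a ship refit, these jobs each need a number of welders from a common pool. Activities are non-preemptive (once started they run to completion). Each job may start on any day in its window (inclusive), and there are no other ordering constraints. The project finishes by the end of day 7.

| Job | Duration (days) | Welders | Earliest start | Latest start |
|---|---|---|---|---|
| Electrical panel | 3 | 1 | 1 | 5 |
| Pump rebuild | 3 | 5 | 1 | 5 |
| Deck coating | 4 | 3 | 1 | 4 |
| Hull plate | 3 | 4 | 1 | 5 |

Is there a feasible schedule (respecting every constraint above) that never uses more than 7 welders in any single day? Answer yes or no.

yes

Schedule Electrical panel@1, Pump rebuild@1, Deck coating@4, Hull plate@4: d1:6  d2:6  d3:6  d4:7  d5:7  d6:7  d7:3 — peak 7 ≤ 7.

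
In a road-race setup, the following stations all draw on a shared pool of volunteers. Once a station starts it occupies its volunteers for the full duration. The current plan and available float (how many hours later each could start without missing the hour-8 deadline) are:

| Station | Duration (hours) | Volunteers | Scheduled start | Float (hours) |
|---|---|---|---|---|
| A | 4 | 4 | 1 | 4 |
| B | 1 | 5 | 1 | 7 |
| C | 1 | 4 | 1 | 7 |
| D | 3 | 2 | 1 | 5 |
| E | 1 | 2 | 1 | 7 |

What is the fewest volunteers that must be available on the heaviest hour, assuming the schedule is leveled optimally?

Early-start (A@1, B@1, C@1, D@1, E@1) gives peak 17: h1:17  h2:6  h3:6  h4:4  h5:0  h6:0  h7:0  h8:0.
Shift B→5, C→6, E→4.
Schedule A@1, B@5, C@6, D@1, E@4: h1:6  h2:6  h3:6  h4:6  h5:5  h6:4  h7:0  h8:0 — peak 6.

6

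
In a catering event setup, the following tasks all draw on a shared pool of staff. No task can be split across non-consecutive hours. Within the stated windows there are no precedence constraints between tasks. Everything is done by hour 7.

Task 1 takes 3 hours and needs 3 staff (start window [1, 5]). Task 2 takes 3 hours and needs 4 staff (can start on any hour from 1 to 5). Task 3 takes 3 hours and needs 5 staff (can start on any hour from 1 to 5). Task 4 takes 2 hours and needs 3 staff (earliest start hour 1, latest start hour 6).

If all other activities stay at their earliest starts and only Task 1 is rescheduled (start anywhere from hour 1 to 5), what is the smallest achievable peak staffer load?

12

Task 1@1: h1:15  h2:15  h3:12  h4:0  h5:0  h6:0  h7:0 → peak 15
Task 1@2: h1:12  h2:15  h3:12  h4:3  h5:0  h6:0  h7:0 → peak 15
Task 1@3: h1:12  h2:12  h3:12  h4:3  h5:3  h6:0  h7:0 → peak 12
Task 1@4: h1:12  h2:12  h3:9  h4:3  h5:3  h6:3  h7:0 → peak 12
Task 1@5: h1:12  h2:12  h3:9  h4:0  h5:3  h6:3  h7:3 → peak 12
Best is Task 1@3, peak 12.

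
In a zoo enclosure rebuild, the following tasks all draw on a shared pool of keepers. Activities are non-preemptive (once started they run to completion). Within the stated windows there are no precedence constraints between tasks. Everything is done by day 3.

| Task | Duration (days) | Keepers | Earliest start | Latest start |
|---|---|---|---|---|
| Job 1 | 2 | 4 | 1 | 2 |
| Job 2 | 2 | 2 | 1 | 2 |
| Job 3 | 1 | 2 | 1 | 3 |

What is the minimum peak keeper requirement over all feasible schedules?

Early-start (Job 1@1, Job 2@1, Job 3@1) gives peak 8: d1:8  d2:6  d3:0.
Shift Job 3→3.
Schedule Job 1@1, Job 2@1, Job 3@3: d1:6  d2:6  d3:2 — peak 6.
No arrangement of the 12 feasible schedules does better.

6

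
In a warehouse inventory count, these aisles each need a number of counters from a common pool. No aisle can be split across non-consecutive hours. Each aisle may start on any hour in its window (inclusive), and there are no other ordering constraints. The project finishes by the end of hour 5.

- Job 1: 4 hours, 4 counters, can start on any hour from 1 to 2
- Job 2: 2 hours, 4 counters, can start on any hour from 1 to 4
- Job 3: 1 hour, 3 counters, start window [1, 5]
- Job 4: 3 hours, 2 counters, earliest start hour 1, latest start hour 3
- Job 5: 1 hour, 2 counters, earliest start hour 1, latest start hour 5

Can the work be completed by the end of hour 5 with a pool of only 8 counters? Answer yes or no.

Schedule Job 1@1, Job 2@1, Job 3@5, Job 4@3, Job 5@3: h1:8  h2:8  h3:8  h4:6  h5:5 — peak 8 ≤ 8.

yes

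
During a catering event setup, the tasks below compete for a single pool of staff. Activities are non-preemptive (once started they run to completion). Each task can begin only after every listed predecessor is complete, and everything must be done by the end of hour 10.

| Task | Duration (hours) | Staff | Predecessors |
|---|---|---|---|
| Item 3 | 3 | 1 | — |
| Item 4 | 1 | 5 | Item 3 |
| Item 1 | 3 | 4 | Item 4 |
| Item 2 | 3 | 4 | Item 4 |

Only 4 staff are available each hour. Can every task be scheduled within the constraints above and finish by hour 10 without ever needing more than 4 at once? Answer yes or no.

The minimum achievable peak is 5; 4 < 5, so no feasible schedule stays within the cap.

no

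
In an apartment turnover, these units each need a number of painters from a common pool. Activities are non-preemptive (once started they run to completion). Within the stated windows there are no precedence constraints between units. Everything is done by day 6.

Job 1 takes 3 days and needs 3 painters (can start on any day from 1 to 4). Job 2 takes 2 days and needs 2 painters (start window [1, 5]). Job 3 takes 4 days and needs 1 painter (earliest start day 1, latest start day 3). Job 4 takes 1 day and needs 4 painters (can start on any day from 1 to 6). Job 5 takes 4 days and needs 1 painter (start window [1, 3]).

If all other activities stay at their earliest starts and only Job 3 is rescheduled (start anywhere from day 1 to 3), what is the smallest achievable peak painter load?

Job 3@1: d1:11  d2:7  d3:5  d4:2  d5:0  d6:0 → peak 11
Job 3@2: d1:10  d2:7  d3:5  d4:2  d5:1  d6:0 → peak 10
Job 3@3: d1:10  d2:6  d3:5  d4:2  d5:1  d6:1 → peak 10
Best is Job 3@2, peak 10.

10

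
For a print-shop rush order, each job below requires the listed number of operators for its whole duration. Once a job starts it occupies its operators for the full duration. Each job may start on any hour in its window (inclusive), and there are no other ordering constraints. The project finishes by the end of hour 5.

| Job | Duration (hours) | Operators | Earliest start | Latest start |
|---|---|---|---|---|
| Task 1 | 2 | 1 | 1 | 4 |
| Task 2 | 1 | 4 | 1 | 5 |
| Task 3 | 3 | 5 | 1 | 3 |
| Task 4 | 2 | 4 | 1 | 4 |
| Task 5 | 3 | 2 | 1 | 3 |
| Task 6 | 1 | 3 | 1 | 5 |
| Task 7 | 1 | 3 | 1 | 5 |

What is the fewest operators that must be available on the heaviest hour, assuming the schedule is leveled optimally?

Early-start (Task 1@1, Task 2@1, Task 3@1, Task 4@1, Task 5@1, Task 6@1, Task 7@1) gives peak 22: h1:22  h2:12  h3:7  h4:0  h5:0.
Shift Task 3→3, Task 4→4, Task 6→2, Task 7→2.
Schedule Task 1@1, Task 2@1, Task 3@3, Task 4@4, Task 5@1, Task 6@2, Task 7@2: h1:7  h2:9  h3:7  h4:9  h5:9 — peak 9.
Total operator-hours = 41 over 5 hours ⇒ peak ≥ ⌈41/5⌉ = 9, so 9 is optimal.

9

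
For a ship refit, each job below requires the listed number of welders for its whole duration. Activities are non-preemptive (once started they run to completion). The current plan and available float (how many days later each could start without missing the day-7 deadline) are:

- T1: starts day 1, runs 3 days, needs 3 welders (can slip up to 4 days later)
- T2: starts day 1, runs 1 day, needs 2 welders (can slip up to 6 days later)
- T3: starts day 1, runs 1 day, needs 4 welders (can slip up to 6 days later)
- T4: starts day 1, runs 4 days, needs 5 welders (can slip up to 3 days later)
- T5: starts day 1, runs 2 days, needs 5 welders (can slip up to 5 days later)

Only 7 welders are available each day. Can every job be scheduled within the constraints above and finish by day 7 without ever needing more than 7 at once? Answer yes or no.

The minimum achievable peak is 8; 7 < 8, so no feasible schedule stays within the cap.

no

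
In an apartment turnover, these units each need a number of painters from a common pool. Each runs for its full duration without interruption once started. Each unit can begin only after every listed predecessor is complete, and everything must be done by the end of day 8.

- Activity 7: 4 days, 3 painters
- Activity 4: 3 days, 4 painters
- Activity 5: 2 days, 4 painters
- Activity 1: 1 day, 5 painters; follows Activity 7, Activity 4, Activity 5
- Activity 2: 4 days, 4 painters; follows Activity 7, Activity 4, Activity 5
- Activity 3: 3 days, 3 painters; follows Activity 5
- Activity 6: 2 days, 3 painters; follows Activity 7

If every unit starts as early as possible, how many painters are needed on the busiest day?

15

Early-start schedule: Activity 7@1, Activity 4@1, Activity 5@1, Activity 1@5, Activity 2@5, Activity 3@3, Activity 6@5.
Load per day: day 1: 11, day 2: 11, day 3: 10, day 4: 6, day 5: 15, day 6: 7, day 7: 4, day 8: 4.
Peak is 15.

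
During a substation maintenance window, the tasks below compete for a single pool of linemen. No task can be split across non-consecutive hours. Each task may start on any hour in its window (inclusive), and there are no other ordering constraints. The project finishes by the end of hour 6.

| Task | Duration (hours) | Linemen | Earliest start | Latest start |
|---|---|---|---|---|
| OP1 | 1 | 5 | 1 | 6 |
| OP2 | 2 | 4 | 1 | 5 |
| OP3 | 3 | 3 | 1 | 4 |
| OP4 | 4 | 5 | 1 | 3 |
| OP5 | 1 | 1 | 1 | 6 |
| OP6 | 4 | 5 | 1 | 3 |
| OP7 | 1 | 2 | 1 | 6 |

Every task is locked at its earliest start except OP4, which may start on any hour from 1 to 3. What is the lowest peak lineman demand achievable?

OP4@1: h1:25  h2:17  h3:13  h4:10  h5:0  h6:0 → peak 25
OP4@2: h1:20  h2:17  h3:13  h4:10  h5:5  h6:0 → peak 20
OP4@3: h1:20  h2:12  h3:13  h4:10  h5:5  h6:5 → peak 20
Best is OP4@2, peak 20.

20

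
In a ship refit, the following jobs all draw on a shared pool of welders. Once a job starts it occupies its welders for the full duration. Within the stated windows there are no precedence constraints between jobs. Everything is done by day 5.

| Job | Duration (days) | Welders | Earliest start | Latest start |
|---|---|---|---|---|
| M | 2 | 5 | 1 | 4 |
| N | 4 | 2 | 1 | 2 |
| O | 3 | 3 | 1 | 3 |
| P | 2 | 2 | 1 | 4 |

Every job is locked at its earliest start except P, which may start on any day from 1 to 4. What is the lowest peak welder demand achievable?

P@1: d1:12  d2:12  d3:5  d4:2  d5:0 → peak 12
P@2: d1:10  d2:12  d3:7  d4:2  d5:0 → peak 12
P@3: d1:10  d2:10  d3:7  d4:4  d5:0 → peak 10
P@4: d1:10  d2:10  d3:5  d4:4  d5:2 → peak 10
Best is P@3, peak 10.

10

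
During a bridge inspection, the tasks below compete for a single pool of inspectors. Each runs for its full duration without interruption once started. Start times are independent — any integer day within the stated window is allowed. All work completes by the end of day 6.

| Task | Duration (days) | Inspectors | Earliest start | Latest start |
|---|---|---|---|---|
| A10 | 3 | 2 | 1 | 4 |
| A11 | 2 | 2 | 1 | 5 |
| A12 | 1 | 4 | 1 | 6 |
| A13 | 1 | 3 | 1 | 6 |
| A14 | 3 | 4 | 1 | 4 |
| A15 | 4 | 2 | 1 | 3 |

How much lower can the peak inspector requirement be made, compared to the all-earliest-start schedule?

Early-start peak: d1:17  d2:10  d3:8  d4:2  d5:0  d6:0 ⇒ 17.
Leveled (A10@1, A11@2, A12@1, A13@2, A14@4, A15@3): d1:6  d2:7  d3:6  d4:6  d5:6  d6:6 ⇒ 7.
Reduction 17 − 7 = 10.

10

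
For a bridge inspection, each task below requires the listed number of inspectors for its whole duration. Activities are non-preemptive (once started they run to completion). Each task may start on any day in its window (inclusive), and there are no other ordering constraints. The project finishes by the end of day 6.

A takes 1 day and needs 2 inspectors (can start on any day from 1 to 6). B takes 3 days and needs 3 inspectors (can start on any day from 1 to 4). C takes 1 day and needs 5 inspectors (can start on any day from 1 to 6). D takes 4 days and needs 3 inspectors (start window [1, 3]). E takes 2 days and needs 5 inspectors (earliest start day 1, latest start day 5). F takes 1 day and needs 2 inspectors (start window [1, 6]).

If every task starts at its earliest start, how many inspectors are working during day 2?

11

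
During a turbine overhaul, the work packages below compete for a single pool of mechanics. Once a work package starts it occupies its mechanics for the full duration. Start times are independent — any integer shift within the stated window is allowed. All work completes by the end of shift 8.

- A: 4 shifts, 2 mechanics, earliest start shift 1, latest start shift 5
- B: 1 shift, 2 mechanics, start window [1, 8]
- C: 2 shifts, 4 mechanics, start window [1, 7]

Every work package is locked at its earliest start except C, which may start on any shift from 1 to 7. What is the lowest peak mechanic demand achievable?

4

C@1: s1:8  s2:6  s3:2  s4:2  s5:0  s6:0  s7:0  s8:0 → peak 8
C@2: s1:4  s2:6  s3:6  s4:2  s5:0  s6:0  s7:0  s8:0 → peak 6
C@3: s1:4  s2:2  s3:6  s4:6  s5:0  s6:0  s7:0  s8:0 → peak 6
C@4: s1:4  s2:2  s3:2  s4:6  s5:4  s6:0  s7:0  s8:0 → peak 6
C@5: s1:4  s2:2  s3:2  s4:2  s5:4  s6:4  s7:0  s8:0 → peak 4
C@6: s1:4  s2:2  s3:2  s4:2  s5:0  s6:4  s7:4  s8:0 → peak 4
C@7: s1:4  s2:2  s3:2  s4:2  s5:0  s6:0  s7:4  s8:4 → peak 4
Best is C@5, peak 4.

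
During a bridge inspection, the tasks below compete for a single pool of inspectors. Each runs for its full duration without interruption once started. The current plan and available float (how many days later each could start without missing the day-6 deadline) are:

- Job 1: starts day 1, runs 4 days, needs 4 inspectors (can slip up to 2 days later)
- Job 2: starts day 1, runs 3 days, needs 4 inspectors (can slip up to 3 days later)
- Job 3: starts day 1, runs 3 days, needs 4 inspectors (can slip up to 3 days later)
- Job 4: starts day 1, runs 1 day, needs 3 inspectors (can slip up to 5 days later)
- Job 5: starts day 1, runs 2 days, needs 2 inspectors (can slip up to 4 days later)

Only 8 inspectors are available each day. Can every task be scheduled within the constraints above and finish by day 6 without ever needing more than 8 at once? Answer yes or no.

no

The minimum achievable peak is 9; 8 < 9, so no feasible schedule stays within the cap.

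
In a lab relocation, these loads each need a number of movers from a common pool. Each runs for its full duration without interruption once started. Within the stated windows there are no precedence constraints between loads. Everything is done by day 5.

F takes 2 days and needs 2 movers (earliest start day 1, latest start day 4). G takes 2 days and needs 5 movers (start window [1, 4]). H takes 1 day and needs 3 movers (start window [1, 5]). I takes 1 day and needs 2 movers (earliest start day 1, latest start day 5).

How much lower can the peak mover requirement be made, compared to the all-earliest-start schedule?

Early-start peak: d1:12  d2:7  d3:0  d4:0  d5:0 ⇒ 12.
Leveled (F@1, G@3, H@1, I@2): d1:5  d2:4  d3:5  d4:5  d5:0 ⇒ 5.
Reduction 12 − 5 = 7.

7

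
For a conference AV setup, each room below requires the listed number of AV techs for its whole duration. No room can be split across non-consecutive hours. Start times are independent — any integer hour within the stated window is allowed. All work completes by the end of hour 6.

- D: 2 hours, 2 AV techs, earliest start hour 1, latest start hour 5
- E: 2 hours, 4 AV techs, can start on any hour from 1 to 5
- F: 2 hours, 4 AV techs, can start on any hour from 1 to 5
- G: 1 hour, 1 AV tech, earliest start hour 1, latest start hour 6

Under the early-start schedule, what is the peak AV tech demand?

Early-start schedule: D@1, E@1, F@1, G@1.
Load per hour: hour 1: 11, hour 2: 10, hour 3: 0, hour 4: 0, hour 5: 0, hour 6: 0.
Peak is 11.

11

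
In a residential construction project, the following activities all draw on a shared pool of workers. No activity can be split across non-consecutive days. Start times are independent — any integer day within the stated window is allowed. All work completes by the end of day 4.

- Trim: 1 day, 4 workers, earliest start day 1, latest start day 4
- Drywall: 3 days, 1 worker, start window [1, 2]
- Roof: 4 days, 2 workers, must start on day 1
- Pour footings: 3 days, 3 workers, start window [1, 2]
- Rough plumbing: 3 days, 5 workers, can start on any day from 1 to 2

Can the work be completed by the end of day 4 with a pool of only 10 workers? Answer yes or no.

The minimum achievable peak is 11; 10 < 11, so no feasible schedule stays within the cap.

no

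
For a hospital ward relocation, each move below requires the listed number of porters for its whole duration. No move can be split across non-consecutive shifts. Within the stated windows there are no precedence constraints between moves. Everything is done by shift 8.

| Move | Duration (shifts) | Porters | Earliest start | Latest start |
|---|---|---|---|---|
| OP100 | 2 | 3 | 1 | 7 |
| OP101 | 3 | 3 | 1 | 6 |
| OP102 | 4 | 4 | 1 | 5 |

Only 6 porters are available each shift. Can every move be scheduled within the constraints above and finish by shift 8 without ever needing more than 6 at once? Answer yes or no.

yes

Schedule OP100@1, OP101@1, OP102@4: s1:6  s2:6  s3:3  s4:4  s5:4  s6:4  s7:4  s8:0 — peak 6 ≤ 6.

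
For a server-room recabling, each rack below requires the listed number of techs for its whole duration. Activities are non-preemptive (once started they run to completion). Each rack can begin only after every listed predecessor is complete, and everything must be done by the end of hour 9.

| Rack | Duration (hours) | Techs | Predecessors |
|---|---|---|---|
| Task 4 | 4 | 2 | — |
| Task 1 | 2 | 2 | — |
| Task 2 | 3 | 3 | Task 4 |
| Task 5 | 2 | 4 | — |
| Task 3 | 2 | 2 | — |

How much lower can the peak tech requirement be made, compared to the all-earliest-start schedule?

Early-start peak: h1:10  h2:10  h3:2  h4:2  h5:3  h6:3  h7:3  h8:0  h9:0 ⇒ 10.
Leveled (Task 4@1, Task 1@1, Task 2@5, Task 5@8, Task 3@3): h1:4  h2:4  h3:4  h4:4  h5:3  h6:3  h7:3  h8:4  h9:4 ⇒ 4.
Reduction 10 − 4 = 6.

6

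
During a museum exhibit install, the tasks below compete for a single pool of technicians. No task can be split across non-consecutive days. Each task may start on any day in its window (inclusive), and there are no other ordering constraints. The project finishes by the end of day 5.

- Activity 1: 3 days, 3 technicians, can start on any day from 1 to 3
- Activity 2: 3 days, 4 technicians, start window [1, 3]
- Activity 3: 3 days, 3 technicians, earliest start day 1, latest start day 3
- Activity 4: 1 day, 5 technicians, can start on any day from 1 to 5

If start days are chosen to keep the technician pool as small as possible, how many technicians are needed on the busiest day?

Early-start (Activity 1@1, Activity 2@1, Activity 3@1, Activity 4@1) gives peak 15: d1:15  d2:10  d3:10  d4:0  d5:0.
Shift Activity 4→4.
Schedule Activity 1@1, Activity 2@1, Activity 3@1, Activity 4@4: d1:10  d2:10  d3:10  d4:5  d5:0 — peak 10.

10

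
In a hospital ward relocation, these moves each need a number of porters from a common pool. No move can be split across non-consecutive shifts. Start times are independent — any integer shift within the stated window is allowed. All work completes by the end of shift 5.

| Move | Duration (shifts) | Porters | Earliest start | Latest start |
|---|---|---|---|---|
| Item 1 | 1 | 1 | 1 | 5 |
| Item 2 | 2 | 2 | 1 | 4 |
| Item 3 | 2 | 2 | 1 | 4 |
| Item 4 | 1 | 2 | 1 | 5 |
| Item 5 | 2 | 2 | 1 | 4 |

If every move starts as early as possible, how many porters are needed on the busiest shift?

Early-start schedule: Item 1@1, Item 2@1, Item 3@1, Item 4@1, Item 5@1.
Load per shift: shift 1: 9, shift 2: 6, shift 3: 0, shift 4: 0, shift 5: 0.
Peak is 9.

9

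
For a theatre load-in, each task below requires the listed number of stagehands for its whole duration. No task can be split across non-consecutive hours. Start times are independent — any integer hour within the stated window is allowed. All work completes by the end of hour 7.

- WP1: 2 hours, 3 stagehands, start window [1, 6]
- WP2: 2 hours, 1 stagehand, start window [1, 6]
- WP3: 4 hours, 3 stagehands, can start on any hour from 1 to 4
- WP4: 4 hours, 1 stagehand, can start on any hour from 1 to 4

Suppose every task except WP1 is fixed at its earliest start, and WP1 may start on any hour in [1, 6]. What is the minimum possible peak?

5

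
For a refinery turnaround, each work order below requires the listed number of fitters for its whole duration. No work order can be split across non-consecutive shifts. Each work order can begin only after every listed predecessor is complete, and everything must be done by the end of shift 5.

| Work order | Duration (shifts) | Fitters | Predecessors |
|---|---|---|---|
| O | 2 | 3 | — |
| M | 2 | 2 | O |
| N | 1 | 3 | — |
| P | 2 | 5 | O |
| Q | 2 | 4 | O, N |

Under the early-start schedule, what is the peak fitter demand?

Early-start schedule: O@1, M@3, N@1, P@3, Q@3.
Load per shift: shift 1: 6, shift 2: 3, shift 3: 11, shift 4: 11, shift 5: 0.
Peak is 11.

11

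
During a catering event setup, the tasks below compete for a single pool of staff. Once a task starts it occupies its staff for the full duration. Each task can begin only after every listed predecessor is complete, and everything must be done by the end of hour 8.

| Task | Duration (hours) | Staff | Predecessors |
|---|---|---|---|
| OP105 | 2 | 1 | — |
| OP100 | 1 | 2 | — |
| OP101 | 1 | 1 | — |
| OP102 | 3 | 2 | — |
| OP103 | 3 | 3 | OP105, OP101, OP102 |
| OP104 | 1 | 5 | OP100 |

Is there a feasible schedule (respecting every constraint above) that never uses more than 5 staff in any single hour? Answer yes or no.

Schedule OP105@1, OP100@1, OP101@1, OP102@2, OP103@5, OP104@8: h1:4  h2:3  h3:2  h4:2  h5:3  h6:3  h7:3  h8:5 — peak 5 ≤ 5.

yes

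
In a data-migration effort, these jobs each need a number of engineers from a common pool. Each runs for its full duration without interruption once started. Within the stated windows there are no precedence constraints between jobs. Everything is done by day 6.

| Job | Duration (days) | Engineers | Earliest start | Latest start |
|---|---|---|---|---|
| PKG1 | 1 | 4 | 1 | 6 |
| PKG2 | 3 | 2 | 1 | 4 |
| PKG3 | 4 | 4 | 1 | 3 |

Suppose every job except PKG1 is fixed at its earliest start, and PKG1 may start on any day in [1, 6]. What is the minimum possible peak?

6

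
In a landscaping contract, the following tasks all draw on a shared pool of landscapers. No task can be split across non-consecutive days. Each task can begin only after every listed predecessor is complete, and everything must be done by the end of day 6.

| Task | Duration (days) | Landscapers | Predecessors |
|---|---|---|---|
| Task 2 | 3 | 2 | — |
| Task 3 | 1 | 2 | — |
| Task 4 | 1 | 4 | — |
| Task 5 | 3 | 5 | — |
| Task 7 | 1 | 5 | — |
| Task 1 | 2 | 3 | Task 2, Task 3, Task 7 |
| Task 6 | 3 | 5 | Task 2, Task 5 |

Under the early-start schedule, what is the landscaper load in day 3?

At early start, day 3 has: Task 2, Task 5.
Demand: 2 + 5 = 7.

7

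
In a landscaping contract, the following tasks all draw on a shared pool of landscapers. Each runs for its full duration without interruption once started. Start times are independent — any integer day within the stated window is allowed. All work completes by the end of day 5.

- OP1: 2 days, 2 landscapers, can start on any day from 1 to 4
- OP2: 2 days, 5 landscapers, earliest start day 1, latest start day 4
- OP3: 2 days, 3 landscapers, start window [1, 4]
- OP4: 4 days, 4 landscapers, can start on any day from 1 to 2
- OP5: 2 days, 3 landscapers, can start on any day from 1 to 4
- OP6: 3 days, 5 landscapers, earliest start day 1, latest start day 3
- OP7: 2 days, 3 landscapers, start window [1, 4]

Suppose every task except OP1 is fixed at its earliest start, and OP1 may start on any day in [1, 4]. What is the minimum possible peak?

23

OP1@1: d1:25  d2:25  d3:9  d4:4  d5:0 → peak 25
OP1@2: d1:23  d2:25  d3:11  d4:4  d5:0 → peak 25
OP1@3: d1:23  d2:23  d3:11  d4:6  d5:0 → peak 23
OP1@4: d1:23  d2:23  d3:9  d4:6  d5:2 → peak 23
Best is OP1@3, peak 23.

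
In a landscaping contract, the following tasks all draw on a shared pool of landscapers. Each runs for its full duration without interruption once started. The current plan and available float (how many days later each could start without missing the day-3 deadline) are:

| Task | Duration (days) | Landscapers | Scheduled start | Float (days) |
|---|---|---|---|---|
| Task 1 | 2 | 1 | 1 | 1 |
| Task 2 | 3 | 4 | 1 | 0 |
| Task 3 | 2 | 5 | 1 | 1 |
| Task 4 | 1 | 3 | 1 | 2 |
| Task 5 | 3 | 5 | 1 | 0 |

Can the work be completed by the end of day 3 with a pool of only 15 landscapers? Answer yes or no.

yes

Schedule Task 1@1, Task 2@1, Task 3@1, Task 4@3, Task 5@1: d1:15  d2:15  d3:12 — peak 15 ≤ 15.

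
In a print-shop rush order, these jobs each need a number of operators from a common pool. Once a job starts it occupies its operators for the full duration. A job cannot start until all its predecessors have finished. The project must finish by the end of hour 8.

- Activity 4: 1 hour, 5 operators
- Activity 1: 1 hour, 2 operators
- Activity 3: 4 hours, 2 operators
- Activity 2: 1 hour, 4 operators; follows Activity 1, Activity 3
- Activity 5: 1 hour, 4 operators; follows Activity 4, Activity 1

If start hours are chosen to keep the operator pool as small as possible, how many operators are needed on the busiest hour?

5

Early-start (Activity 4@1, Activity 1@1, Activity 3@1, Activity 2@5, Activity 5@2) gives peak 9: h1:9  h2:6  h3:2  h4:2  h5:4  h6:0  h7:0  h8:0.
Shift Activity 1→2, Activity 3→2, Activity 2→6, Activity 5→7.
Schedule Activity 4@1, Activity 1@2, Activity 3@2, Activity 2@6, Activity 5@7: h1:5  h2:4  h3:2  h4:2  h5:2  h6:4  h7:4  h8:0 — peak 5.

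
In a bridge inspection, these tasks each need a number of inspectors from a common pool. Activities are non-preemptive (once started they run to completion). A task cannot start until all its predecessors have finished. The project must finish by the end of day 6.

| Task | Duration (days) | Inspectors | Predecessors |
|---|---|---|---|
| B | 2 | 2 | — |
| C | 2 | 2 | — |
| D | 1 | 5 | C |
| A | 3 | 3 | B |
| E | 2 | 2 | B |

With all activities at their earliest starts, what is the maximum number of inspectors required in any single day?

Early-start schedule: B@1, C@1, D@3, A@3, E@3.
Load per day: day 1: 4, day 2: 4, day 3: 10, day 4: 5, day 5: 3, day 6: 0.
Peak is 10.

10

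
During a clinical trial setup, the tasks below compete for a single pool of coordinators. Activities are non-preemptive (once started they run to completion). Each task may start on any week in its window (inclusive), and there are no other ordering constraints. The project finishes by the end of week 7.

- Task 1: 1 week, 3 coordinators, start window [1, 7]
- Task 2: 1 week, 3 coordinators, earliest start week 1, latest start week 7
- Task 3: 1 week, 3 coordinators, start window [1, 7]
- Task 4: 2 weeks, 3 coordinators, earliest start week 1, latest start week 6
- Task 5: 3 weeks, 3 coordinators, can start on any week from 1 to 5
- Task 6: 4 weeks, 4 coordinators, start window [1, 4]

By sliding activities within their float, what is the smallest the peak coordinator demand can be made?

7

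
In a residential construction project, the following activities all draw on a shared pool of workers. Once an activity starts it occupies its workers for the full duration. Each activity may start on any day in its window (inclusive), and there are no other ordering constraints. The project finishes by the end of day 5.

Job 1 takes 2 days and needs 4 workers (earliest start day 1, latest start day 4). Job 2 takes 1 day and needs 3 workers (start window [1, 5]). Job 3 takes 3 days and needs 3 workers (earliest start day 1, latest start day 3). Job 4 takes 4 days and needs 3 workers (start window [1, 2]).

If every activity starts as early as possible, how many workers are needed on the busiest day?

Early-start schedule: Job 1@1, Job 2@1, Job 3@1, Job 4@1.
Load per day: day 1: 13, day 2: 10, day 3: 6, day 4: 3, day 5: 0.
Peak is 13.

13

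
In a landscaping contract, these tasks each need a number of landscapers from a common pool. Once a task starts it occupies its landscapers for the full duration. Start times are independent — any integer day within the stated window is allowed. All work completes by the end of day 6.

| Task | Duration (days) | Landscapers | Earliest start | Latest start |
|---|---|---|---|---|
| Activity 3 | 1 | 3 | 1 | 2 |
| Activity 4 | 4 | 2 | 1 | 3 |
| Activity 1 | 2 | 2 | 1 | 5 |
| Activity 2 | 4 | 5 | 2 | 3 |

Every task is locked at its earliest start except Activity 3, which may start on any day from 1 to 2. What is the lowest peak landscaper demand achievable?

9

Activity 3@1: d1:7  d2:9  d3:7  d4:7  d5:5  d6:0 → peak 9
Activity 3@2: d1:4  d2:12  d3:7  d4:7  d5:5  d6:0 → peak 12
Best is Activity 3@1, peak 9.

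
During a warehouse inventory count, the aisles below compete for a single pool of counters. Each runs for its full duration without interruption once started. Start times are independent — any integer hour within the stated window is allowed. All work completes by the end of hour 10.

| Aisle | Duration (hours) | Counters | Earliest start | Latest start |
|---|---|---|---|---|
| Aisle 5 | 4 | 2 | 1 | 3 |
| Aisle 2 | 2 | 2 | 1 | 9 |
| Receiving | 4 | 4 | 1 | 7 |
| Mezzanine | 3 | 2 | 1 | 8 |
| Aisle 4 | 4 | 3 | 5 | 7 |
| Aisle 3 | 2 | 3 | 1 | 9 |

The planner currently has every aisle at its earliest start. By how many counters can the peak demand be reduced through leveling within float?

7

Early-start peak: h1:13  h2:13  h3:8  h4:6  h5:3  h6:3  h7:3  h8:3  h9:0  h10:0 ⇒ 13.
Leveled (Aisle 5@1, Aisle 2@1, Receiving@3, Mezzanine@5, Aisle 4@7, Aisle 3@8): h1:4  h2:4  h3:6  h4:6  h5:6  h6:6  h7:5  h8:6  h9:6  h10:3 ⇒ 6.
Reduction 13 − 6 = 7.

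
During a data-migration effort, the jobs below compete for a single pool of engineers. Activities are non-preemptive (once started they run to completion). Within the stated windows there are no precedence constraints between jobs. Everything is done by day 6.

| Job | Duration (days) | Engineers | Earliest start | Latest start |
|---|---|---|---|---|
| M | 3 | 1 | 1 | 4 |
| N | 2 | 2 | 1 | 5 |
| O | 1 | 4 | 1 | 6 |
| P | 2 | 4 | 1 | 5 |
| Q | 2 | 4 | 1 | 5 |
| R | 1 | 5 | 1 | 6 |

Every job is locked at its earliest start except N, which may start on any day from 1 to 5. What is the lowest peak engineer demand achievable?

18

N@1: d1:20  d2:11  d3:1  d4:0  d5:0  d6:0 → peak 20
N@2: d1:18  d2:11  d3:3  d4:0  d5:0  d6:0 → peak 18
N@3: d1:18  d2:9  d3:3  d4:2  d5:0  d6:0 → peak 18
N@4: d1:18  d2:9  d3:1  d4:2  d5:2  d6:0 → peak 18
N@5: d1:18  d2:9  d3:1  d4:0  d5:2  d6:2 → peak 18
Best is N@2, peak 18.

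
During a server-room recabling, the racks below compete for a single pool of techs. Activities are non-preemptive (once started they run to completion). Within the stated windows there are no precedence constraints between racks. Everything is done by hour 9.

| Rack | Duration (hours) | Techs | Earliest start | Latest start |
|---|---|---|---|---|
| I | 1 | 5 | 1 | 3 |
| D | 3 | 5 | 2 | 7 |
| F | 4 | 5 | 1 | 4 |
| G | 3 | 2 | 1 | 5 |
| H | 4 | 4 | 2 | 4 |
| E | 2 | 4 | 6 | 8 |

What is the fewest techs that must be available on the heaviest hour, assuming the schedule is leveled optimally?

9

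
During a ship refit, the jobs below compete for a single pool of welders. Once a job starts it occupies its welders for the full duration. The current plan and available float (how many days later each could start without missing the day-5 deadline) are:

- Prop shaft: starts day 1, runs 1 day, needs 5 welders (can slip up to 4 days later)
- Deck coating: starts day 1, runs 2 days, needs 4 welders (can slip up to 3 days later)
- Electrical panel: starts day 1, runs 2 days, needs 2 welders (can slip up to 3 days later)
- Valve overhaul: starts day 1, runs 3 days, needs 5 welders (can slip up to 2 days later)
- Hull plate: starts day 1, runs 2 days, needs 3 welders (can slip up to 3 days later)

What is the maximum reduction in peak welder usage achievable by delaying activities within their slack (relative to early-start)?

10

Early-start peak: d1:19  d2:14  d3:5  d4:0  d5:0 ⇒ 19.
Leveled (Prop shaft@1, Deck coating@1, Electrical panel@2, Valve overhaul@3, Hull plate@4): d1:9  d2:6  d3:7  d4:8  d5:8 ⇒ 9.
Reduction 19 − 9 = 10.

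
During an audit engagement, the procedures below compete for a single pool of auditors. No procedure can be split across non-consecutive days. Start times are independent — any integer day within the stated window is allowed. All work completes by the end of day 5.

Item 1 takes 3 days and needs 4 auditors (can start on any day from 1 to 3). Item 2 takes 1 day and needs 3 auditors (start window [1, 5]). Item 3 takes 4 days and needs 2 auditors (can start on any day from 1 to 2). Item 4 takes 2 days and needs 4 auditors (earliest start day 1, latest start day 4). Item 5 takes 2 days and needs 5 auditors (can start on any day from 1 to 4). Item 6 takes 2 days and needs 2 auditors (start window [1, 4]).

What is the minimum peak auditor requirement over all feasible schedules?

10

Early-start (Item 1@1, Item 2@1, Item 3@1, Item 4@1, Item 5@1, Item 6@1) gives peak 20: d1:20  d2:17  d3:6  d4:2  d5:0.
Shift Item 4→2, Item 5→4, Item 6→4.
Schedule Item 1@1, Item 2@1, Item 3@1, Item 4@2, Item 5@4, Item 6@4: d1:9  d2:10  d3:10  d4:9  d5:7 — peak 10.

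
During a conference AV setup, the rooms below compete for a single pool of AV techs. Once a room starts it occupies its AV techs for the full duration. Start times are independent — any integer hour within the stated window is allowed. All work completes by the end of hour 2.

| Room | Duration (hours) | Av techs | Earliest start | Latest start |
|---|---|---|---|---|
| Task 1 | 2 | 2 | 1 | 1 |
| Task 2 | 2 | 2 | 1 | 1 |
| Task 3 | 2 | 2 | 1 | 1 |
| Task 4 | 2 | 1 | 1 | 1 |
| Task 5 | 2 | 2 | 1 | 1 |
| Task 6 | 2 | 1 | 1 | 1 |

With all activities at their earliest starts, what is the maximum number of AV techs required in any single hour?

Early-start schedule: Task 1@1, Task 2@1, Task 3@1, Task 4@1, Task 5@1, Task 6@1.
Load per hour: hour 1: 10, hour 2: 10.
Peak is 10.

10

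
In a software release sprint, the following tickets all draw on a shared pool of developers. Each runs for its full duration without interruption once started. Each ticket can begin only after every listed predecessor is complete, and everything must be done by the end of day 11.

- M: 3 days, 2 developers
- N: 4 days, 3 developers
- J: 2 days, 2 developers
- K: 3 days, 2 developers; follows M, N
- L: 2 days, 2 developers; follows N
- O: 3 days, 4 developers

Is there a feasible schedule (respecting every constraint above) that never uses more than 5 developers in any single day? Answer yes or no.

yes

Schedule M@1, N@1, J@4, K@5, L@6, O@8: d1:5  d2:5  d3:5  d4:5  d5:4  d6:4  d7:4  d8:4  d9:4  d10:4  d11:0 — peak 5 ≤ 5.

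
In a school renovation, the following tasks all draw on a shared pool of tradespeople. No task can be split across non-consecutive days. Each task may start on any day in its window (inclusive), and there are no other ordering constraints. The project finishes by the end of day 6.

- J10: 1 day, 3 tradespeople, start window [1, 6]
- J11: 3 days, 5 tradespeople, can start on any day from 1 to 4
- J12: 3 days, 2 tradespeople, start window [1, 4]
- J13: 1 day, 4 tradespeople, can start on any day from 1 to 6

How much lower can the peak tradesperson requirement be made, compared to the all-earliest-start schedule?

8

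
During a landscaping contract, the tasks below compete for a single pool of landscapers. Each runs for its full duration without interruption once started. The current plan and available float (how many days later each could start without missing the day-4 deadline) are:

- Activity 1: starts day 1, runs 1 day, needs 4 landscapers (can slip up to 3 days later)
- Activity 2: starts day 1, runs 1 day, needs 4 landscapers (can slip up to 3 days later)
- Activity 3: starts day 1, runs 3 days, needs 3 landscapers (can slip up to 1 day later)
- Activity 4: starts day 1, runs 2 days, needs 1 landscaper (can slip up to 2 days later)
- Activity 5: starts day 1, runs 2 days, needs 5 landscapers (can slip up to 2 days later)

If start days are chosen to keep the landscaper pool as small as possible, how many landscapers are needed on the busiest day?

8

Early-start (Activity 1@1, Activity 2@1, Activity 3@1, Activity 4@1, Activity 5@1) gives peak 17: d1:17  d2:9  d3:3  d4:0.
Shift Activity 2→2, Activity 5→3.
Schedule Activity 1@1, Activity 2@2, Activity 3@1, Activity 4@1, Activity 5@3: d1:8  d2:8  d3:8  d4:5 — peak 8.
Total landscaper-days = 29 over 4 days ⇒ peak ≥ ⌈29/4⌉ = 8, so 8 is optimal.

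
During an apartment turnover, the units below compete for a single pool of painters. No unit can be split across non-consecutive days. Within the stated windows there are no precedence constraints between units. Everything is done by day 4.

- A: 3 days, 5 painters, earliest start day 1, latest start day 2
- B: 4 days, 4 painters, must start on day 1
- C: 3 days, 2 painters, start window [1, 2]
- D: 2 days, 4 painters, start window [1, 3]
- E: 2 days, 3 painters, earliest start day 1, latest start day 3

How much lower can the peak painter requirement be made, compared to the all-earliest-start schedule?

Early-start peak: d1:18  d2:18  d3:11  d4:4 ⇒ 18.
Leveled (A@1, B@1, C@1, D@1, E@3): d1:15  d2:15  d3:14  d4:7 ⇒ 15.
Reduction 18 − 15 = 3.

3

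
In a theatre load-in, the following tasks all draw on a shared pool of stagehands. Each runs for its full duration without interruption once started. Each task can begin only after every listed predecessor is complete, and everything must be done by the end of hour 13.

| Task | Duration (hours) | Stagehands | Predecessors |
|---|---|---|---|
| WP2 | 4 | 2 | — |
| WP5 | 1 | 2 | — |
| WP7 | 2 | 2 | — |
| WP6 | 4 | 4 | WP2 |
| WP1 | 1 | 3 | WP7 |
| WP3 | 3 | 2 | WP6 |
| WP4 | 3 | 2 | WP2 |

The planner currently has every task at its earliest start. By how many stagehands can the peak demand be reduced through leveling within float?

Early-start peak: h1:6  h2:4  h3:5  h4:2  h5:6  h6:6  h7:6  h8:4  h9:2  h10:2  h11:2  h12:0  h13:0 ⇒ 6.
Leveled (WP2@1, WP5@1, WP7@2, WP6@5, WP1@9, WP3@10, WP4@10): h1:4  h2:4  h3:4  h4:2  h5:4  h6:4  h7:4  h8:4  h9:3  h10:4  h11:4  h12:4  h13:0 ⇒ 4.
Reduction 6 − 4 = 2.

2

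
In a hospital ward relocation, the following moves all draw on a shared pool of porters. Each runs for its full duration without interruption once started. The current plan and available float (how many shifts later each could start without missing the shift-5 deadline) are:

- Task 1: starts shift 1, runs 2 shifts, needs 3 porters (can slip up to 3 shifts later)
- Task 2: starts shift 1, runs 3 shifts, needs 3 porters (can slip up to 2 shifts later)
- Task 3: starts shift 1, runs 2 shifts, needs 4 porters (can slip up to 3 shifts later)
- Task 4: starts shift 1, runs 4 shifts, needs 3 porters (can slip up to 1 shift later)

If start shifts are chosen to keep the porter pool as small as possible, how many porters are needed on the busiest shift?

9

Early-start (Task 1@1, Task 2@1, Task 3@1, Task 4@1) gives peak 13: s1:13  s2:13  s3:6  s4:3  s5:0.
Shift Task 3→4.
Schedule Task 1@1, Task 2@1, Task 3@4, Task 4@1: s1:9  s2:9  s3:6  s4:7  s5:4 — peak 9.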